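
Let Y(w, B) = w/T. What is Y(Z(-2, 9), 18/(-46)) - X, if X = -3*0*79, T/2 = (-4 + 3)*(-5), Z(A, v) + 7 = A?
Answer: -9/10 ≈ -0.90000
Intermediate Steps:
Z(A, v) = -7 + A
T = 10 (T = 2*((-4 + 3)*(-5)) = 2*(-1*(-5)) = 2*5 = 10)
Y(w, B) = w/10
X = 0 (X = 0*79 = 0)
Y(Z(-2, 9), 18/(-46)) - X = (-7 - 2)/10 - 1*0 = (1/10)*(-9) + 0 = -9/10 + 0 = -9/10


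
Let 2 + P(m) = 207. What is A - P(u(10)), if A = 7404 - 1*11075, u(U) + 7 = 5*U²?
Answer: -3876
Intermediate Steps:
u(U) = -7 + 5*U²
P(m) = 205 (P(m) = -2 + 207 = 205)
A = -3671 (A = 7404 - 11075 = -3671)
A - P(u(10)) = -3671 - 1*205 = -3671 - 205 = -3876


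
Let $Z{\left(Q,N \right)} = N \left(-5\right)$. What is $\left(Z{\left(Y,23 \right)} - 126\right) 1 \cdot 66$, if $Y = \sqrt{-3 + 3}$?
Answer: $-15906$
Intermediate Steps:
$Y = 0$ ($Y = \sqrt{0} = 0$)
$Z{\left(Q,N \right)} = - 5 N$
$\left(Z{\left(Y,23 \right)} - 126\right) 1 \cdot 66 = \left(\left(-5\right) 23 - 126\right) 1 \cdot 66 = \left(-115 - 126\right) 66 = \left(-241\right) 66 = -15906$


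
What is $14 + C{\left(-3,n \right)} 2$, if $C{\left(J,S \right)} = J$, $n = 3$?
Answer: $8$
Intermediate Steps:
$14 + C{\left(-3,n \right)} 2 = 14 - 6 = 8$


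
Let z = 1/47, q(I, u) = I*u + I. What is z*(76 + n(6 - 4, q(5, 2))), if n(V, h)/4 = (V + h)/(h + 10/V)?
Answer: 397/235 ≈ 1.6894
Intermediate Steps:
q(I, u) = I + I*u
n(V, h) = 4*(V + h)/(h + 10/V) (n(V, h) = 4*((V + h)/(h + 10/V)) = 4*(V + h)/(h + 10/V))
z = 1/47 (z = 1*(1/47) = 1/47 ≈ 0.021277)
z*(76 + n(6 - 4, q(5, 2))) = (76 + 4*(6 - 4)*((6 - 4) + 5*(1 + 2))/(10 + (6 - 4)*(5*(1 + 2))))/47 = (76 + 4*2*(2 + 5*3)/(10 + 2*(5*3)))/47 = (76 + 4*2*(2 + 15)/(10 + 2*15))/47 = (76 + 4*2*17/(10 + 30))/47 = (76 + 4*2*17/40)/47 = (76 + 4*2*(1/40)*17)/47 = (76 + 17/5)/47 = (1/47)*(397/5) = 397/235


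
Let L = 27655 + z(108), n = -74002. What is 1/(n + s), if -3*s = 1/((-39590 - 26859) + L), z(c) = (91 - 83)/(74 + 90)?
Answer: -4771656/353112087271 ≈ -1.3513e-5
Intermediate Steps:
z(c) = 2/41 (z(c) = 8/164 = 8*(1/164) = 2/41)
L = 1133857/41 (L = 27655 + 2/41 = 1133857/41 ≈ 27655.)
s = 41/4771656 (s = -1/(3*((-39590 - 26859) + 1133857/41)) = -1/(3*(-66449 + 1133857/41)) = -1/(3*(-1590552/41)) = -1/3*(-41/1590552) = 41/4771656 ≈ 8.5924e-6)
1/(n + s) = 1/(-74002 + 41/4771656) = 1/(-353112087271/4771656) = -4771656/353112087271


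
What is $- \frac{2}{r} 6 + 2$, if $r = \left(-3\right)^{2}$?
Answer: $\frac{2}{3} \approx 0.66667$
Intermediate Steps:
$r = 9$
$- \frac{2}{r} 6 + 2 = - \frac{2}{9} \cdot 6 + 2 = \left(-2\right) \frac{1}{9} \cdot 6 + 2 = \left(- \frac{2}{9}\right) 6 + 2 = - \frac{4}{3} + 2 = \frac{2}{3}$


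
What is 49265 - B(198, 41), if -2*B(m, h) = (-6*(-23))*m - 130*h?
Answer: 60262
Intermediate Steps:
B(m, h) = -69*m + 65*h (B(m, h) = -((-6*(-23))*m - 130*h)/2 = -(138*m - 130*h)/2 = -(-130*h + 138*m)/2 = -69*m + 65*h)
49265 - B(198, 41) = 49265 - (-69*198 + 65*41) = 49265 - (-13662 + 2665) = 49265 - 1*(-10997) = 49265 + 10997 = 60262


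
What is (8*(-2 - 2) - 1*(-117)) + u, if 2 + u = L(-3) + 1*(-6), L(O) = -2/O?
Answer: 233/3 ≈ 77.667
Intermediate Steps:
u = -22/3 (u = -2 + (-2/(-3) + 1*(-6)) = -2 + (-2*(-1/3) - 6) = -2 + (2/3 - 6) = -2 - 16/3 = -22/3 ≈ -7.3333)
(8*(-2 - 2) - 1*(-117)) + u = (8*(-2 - 2) - 1*(-117)) - 22/3 = (8*(-4) + 117) - 22/3 = (-32 + 117) - 22/3 = 85 - 22/3 = 233/3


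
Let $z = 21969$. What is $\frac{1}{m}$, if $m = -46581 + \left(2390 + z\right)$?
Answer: $- \frac{1}{22222} \approx -4.5 \cdot 10^{-5}$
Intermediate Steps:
$m = -22222$ ($m = -46581 + \left(2390 + 21969\right) = -46581 + 24359 = -22222$)
$\frac{1}{m} = \frac{1}{-22222} = - \frac{1}{22222}$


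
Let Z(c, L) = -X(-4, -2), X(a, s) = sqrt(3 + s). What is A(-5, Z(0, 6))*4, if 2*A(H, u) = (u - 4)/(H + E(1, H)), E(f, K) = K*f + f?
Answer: 10/9 ≈ 1.1111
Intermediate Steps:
E(f, K) = f + K*f
Z(c, L) = -1 (Z(c, L) = -sqrt(3 - 2) = -sqrt(1) = -1*1 = -1)
A(H, u) = (-4 + u)/(2*(1 + 2*H)) (A(H, u) = ((u - 4)/(H + 1*(1 + H)))/2 = ((-4 + u)/(H + (1 + H)))/2 = ((-4 + u)/(1 + 2*H))/2 = (-4 + u)/(2*(1 + 2*H)))
A(-5, Z(0, 6))*4 = ((-4 - 1)/(2*(1 + 2*(-5))))*4 = ((1/2)*(-5)/(1 - 10))*4 = ((1/2)*(-5)/(-9))*4 = ((1/2)*(-1/9)*(-5))*4 = (5/18)*4 = 10/9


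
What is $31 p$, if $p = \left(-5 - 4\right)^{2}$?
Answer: $2511$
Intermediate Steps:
$p = 81$ ($p = \left(-5 - 4\right)^{2} = \left(-9\right)^{2} = 81$)
$31 p = 31 \cdot 81 = 2511$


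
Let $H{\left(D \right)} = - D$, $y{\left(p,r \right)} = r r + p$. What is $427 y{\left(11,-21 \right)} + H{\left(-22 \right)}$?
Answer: $193026$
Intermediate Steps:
$y{\left(p,r \right)} = p + r^{2}$ ($y{\left(p,r \right)} = r^{2} + p = p + r^{2}$)
$427 y{\left(11,-21 \right)} + H{\left(-22 \right)} = 427 \left(11 + \left(-21\right)^{2}\right) - -22 = 427 \left(11 + 441\right) + 22 = 427 \cdot 452 + 22 = 193004 + 22 = 193026$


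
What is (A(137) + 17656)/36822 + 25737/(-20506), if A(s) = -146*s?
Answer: -9762695/7402666 ≈ -1.3188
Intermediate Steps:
(A(137) + 17656)/36822 + 25737/(-20506) = (-146*137 + 17656)/36822 + 25737/(-20506) = (-20002 + 17656)*(1/36822) + 25737*(-1/20506) = -2346*1/36822 - 25737/20506 = -23/361 - 25737/20506 = -9762695/7402666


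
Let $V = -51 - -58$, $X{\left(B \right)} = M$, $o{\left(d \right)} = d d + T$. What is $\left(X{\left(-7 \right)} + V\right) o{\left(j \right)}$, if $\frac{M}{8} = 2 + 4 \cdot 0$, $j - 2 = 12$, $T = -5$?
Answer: $4393$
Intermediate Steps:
$j = 14$ ($j = 2 + 12 = 14$)
$o{\left(d \right)} = -5 + d^{2}$ ($o{\left(d \right)} = d d - 5 = d^{2} - 5 = -5 + d^{2}$)
$M = 16$ ($M = 8 \left(2 + 4 \cdot 0\right) = 8 \left(2 + 0\right) = 8 \cdot 2 = 16$)
$X{\left(B \right)} = 16$
$V = 7$ ($V = -51 + 58 = 7$)
$\left(X{\left(-7 \right)} + V\right) o{\left(j \right)} = \left(16 + 7\right) \left(-5 + 14^{2}\right) = 23 \left(-5 + 196\right) = 23 \cdot 191 = 4393$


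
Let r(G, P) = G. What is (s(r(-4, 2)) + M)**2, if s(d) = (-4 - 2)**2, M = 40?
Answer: 5776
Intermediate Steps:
s(d) = 36 (s(d) = (-6)**2 = 36)
(s(r(-4, 2)) + M)**2 = (36 + 40)**2 = 76**2 = 5776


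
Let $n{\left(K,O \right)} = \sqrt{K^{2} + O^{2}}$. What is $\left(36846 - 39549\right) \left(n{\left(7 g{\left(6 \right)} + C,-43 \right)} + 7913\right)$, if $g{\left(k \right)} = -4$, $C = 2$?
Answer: $-21388839 - 13515 \sqrt{101} \approx -2.1525 \cdot 10^{7}$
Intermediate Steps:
$\left(36846 - 39549\right) \left(n{\left(7 g{\left(6 \right)} + C,-43 \right)} + 7913\right) = \left(36846 - 39549\right) \left(\sqrt{\left(7 \left(-4\right) + 2\right)^{2} + \left(-43\right)^{2}} + 7913\right) = - 2703 \left(\sqrt{\left(-28 + 2\right)^{2} + 1849} + 7913\right) = - 2703 \left(\sqrt{\left(-26\right)^{2} + 1849} + 7913\right) = - 2703 \left(\sqrt{676 + 1849} + 7913\right) = - 2703 \left(\sqrt{2525} + 7913\right) = - 2703 \left(5 \sqrt{101} + 7913\right) = - 2703 \left(7913 + 5 \sqrt{101}\right) = -21388839 - 13515 \sqrt{101}$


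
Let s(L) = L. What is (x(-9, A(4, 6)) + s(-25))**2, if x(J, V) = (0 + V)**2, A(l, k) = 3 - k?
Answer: 256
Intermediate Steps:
x(J, V) = V**2
(x(-9, A(4, 6)) + s(-25))**2 = ((3 - 1*6)**2 - 25)**2 = ((3 - 6)**2 - 25)**2 = ((-3)**2 - 25)**2 = (9 - 25)**2 = (-16)**2 = 256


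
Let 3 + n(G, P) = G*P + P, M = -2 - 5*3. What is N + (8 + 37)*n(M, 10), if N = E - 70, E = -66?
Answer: -7471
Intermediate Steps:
M = -17 (M = -2 - 15 = -17)
N = -136 (N = -66 - 70 = -136)
n(G, P) = -3 + P + G*P (n(G, P) = -3 + (G*P + P) = -3 + (P + G*P) = -3 + P + G*P)
N + (8 + 37)*n(M, 10) = -136 + (8 + 37)*(-3 + 10 - 17*10) = -136 + 45*(-3 + 10 - 170) = -136 + 45*(-163) = -136 - 7335 = -7471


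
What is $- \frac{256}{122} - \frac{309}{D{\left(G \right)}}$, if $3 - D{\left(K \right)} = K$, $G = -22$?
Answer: $- \frac{22049}{1525} \approx -14.458$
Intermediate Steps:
$D{\left(K \right)} = 3 - K$
$- \frac{256}{122} - \frac{309}{D{\left(G \right)}} = - \frac{256}{122} - \frac{309}{3 - -22} = \left(-256\right) \frac{1}{122} - \frac{309}{3 + 22} = - \frac{128}{61} - \frac{309}{25} = - \frac{22049}{1525}$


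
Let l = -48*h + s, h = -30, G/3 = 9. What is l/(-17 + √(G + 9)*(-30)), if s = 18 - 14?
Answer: -1444/197 ≈ -7.3299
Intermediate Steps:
G = 27 (G = 3*9 = 27)
s = 4
l = 1444 (l = -48*(-30) + 4 = 1440 + 4 = 1444)
l/(-17 + √(G + 9)*(-30)) = 1444/(-17 + √(27 + 9)*(-30)) = 1444/(-17 + √36*(-30)) = 1444/(-17 + 6*(-30)) = 1444/(-17 - 180) = 1444/(-197) = 1444*(-1/197) = -1444/197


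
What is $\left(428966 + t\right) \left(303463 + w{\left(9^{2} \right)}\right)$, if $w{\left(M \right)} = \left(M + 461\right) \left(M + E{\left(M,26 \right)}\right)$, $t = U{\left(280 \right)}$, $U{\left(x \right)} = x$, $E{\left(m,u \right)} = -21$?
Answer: $144219358818$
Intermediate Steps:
$t = 280$
$w{\left(M \right)} = \left(-21 + M\right) \left(461 + M\right)$ ($w{\left(M \right)} = \left(M + 461\right) \left(M - 21\right) = \left(461 + M\right) \left(-21 + M\right) = \left(-21 + M\right) \left(461 + M\right)$)
$\left(428966 + t\right) \left(303463 + w{\left(9^{2} \right)}\right) = \left(428966 + 280\right) \left(303463 + \left(-9681 + \left(9^{2}\right)^{2} + 440 \cdot 9^{2}\right)\right) = 429246 \left(303463 + \left(-9681 + 81^{2} + 440 \cdot 81\right)\right) = 429246 \left(303463 + \left(-9681 + 6561 + 35640\right)\right) = 429246 \left(303463 + 32520\right) = 429246 \cdot 335983 = 144219358818$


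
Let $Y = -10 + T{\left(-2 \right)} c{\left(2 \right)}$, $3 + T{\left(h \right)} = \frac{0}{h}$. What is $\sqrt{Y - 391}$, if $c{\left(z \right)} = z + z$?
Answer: $i \sqrt{413} \approx 20.322 i$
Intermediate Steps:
$c{\left(z \right)} = 2 z$
$T{\left(h \right)} = -3$ ($T{\left(h \right)} = -3 + \frac{0}{h} = -3 + 0 = -3$)
$Y = -22$ ($Y = -10 - 3 \cdot 2 \cdot 2 = -10 - 12 = -22$)
$\sqrt{Y - 391} = \sqrt{-22 - 391} = \sqrt{-413} = i \sqrt{413}$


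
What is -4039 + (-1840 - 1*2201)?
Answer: -8080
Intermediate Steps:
-4039 + (-1840 - 1*2201) = -4039 + (-1840 - 2201) = -4039 - 4041 = -8080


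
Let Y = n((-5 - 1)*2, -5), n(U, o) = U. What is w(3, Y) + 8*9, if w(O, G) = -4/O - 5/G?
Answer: 853/12 ≈ 71.083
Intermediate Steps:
Y = -12 (Y = (-5 - 1)*2 = -6*2 = -12)
w(O, G) = -5/G - 4/O
w(3, Y) + 8*9 = (-5/(-12) - 4/3) + 8*9 = (-5*(-1/12) - 4*1/3) + 72 = (5/12 - 4/3) + 72 = -11/12 + 72 = 853/12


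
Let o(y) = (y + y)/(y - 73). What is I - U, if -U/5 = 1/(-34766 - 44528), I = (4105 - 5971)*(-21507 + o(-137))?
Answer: 111371353388889/2775290 ≈ 4.0130e+7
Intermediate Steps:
o(y) = 2*y/(-73 + y) (o(y) = (2*y)/(-73 + y) = 2*y/(-73 + y))
I = 1404536956/35 (I = (4105 - 5971)*(-21507 + 2*(-137)/(-73 - 137)) = -1866*(-21507 + 2*(-137)/(-210)) = -1866*(-21507 + 2*(-137)*(-1/210)) = -1866*(-21507 + 137/105) = -1866*(-2258098/105) = 1404536956/35 ≈ 4.0130e+7)
U = 5/79294 (U = -5/(-34766 - 44528) = -5/(-79294) = -5*(-1/79294) = 5/79294 ≈ 6.3056e-5)
I - U = 1404536956/35 - 1*5/79294 = 1404536956/35 - 5/79294 = 111371353388889/2775290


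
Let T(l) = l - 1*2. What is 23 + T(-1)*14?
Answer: -19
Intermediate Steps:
T(l) = -2 + l (T(l) = l - 2 = -2 + l)
23 + T(-1)*14 = 23 + (-2 - 1)*14 = 23 - 3*14 = 23 - 42 = -19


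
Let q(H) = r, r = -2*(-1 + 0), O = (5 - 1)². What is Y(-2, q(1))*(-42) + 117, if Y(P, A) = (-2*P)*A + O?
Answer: -891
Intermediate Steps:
O = 16 (O = 4² = 16)
r = 2 (r = -2*(-1) = 2)
q(H) = 2
Y(P, A) = 16 - 2*A*P (Y(P, A) = (-2*P)*A + 16 = -2*A*P + 16 = 16 - 2*A*P)
Y(-2, q(1))*(-42) + 117 = (16 - 2*2*(-2))*(-42) + 117 = (16 + 8)*(-42) + 117 = 24*(-42) + 117 = -1008 + 117 = -891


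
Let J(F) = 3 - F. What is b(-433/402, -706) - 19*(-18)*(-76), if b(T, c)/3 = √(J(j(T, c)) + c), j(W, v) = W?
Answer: -25992 + I*√113433546/134 ≈ -25992.0 + 79.481*I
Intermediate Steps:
b(T, c) = 3*√(3 + c - T) (b(T, c) = 3*√((3 - T) + c) = 3*√(3 + c - T))
b(-433/402, -706) - 19*(-18)*(-76) = 3*√(3 - 706 - (-433)/402) - 19*(-18)*(-76) = 3*√(3 - 706 - (-433)/402) - (-342)*(-76) = 3*√(3 - 706 - 1*(-433/402)) - 1*25992 = 3*√(3 - 706 + 433/402) - 25992 = 3*√(-282173/402) - 25992 = 3*(I*√113433546/402) - 25992 = I*√113433546/134 - 25992 = -25992 + I*√113433546/134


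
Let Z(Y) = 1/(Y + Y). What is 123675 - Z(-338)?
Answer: 83604301/676 ≈ 1.2368e+5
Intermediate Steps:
Z(Y) = 1/(2*Y)
123675 - Z(-338) = 123675 - 1/(2*(-338)) = 123675 - (-1)/(2*338) = 123675 - 1*(-1/676) = 123675 + 1/676 = 83604301/676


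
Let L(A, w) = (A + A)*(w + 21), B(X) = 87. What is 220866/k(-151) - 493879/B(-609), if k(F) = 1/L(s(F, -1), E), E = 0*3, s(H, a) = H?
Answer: -121864192843/87 ≈ -1.4007e+9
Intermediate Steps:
E = 0
L(A, w) = 2*A*(21 + w) (L(A, w) = (2*A)*(21 + w) = 2*A*(21 + w))
k(F) = 1/(42*F) (k(F) = 1/(2*F*(21 + 0)) = 1/(2*F*21) = 1/(42*F))
220866/k(-151) - 493879/B(-609) = 220866/(((1/42)/(-151))) - 493879/87 = 220866/(((1/42)*(-1/151))) - 493879*1/87 = 220866/(-1/6342) - 493879/87 = 220866*(-6342) - 493879/87 = -1400732172 - 493879/87 = -121864192843/87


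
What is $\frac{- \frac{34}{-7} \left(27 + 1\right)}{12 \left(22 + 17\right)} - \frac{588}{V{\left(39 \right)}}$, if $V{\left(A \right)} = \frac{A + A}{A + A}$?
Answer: $- \frac{68762}{117} \approx -587.71$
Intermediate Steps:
$V{\left(A \right)} = 1$ ($V{\left(A \right)} = \frac{2 A}{2 A} = 2 A \frac{1}{2 A} = 1$)
$\frac{- \frac{34}{-7} \left(27 + 1\right)}{12 \left(22 + 17\right)} - \frac{588}{V{\left(39 \right)}} = \frac{- \frac{34}{-7} \left(27 + 1\right)}{12 \left(22 + 17\right)} - \frac{588}{1} = \frac{\left(-34\right) \left(- \frac{1}{7}\right) 28}{12 \cdot 39} - 588 = \frac{\frac{34}{7} \cdot 28}{468} - 588 = 136 \cdot \frac{1}{468} - 588 = \frac{34}{117} - 588 = - \frac{68762}{117}$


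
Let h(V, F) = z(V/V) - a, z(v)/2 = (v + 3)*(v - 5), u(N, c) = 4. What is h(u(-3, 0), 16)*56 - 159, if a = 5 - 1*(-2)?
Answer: -2343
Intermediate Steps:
z(v) = 2*(-5 + v)*(3 + v) (z(v) = 2*((v + 3)*(v - 5)) = 2*((3 + v)*(-5 + v)) = 2*((-5 + v)*(3 + v)) = 2*(-5 + v)*(3 + v))
a = 7 (a = 5 + 2 = 7)
h(V, F) = -39 (h(V, F) = (-30 - 4*V/V + 2*(V/V)²) - 1*7 = (-30 - 4*1 + 2*1²) - 7 = (-30 - 4 + 2*1) - 7 = (-30 - 4 + 2) - 7 = -32 - 7 = -39)
h(u(-3, 0), 16)*56 - 159 = -39*56 - 159 = -2184 - 159 = -2343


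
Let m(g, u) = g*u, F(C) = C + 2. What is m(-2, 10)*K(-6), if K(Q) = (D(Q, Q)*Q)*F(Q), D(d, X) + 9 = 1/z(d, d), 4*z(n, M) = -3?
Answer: 4960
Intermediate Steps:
z(n, M) = -¾ (z(n, M) = (¼)*(-3) = -¾)
F(C) = 2 + C
D(d, X) = -31/3 (D(d, X) = -9 + 1/(-¾) = -9 - 4/3 = -31/3)
K(Q) = -31*Q*(2 + Q)/3 (K(Q) = (-31*Q/3)*(2 + Q) = -31*Q*(2 + Q)/3)
m(-2, 10)*K(-6) = (-2*10)*(-31/3*(-6)*(2 - 6)) = -(-620)*(-6)*(-4)/3 = -20*(-248) = 4960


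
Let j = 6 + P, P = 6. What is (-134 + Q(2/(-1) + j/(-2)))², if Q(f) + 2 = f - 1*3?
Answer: 21609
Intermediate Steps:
j = 12 (j = 6 + 6 = 12)
Q(f) = -5 + f (Q(f) = -2 + (f - 1*3) = -2 + (f - 3) = -2 + (-3 + f) = -5 + f)
(-134 + Q(2/(-1) + j/(-2)))² = (-134 + (-5 + (2/(-1) + 12/(-2))))² = (-134 + (-5 + (2*(-1) + 12*(-½))))² = (-134 + (-5 + (-2 - 6)))² = (-134 + (-5 - 8))² = (-134 - 13)² = (-147)² = 21609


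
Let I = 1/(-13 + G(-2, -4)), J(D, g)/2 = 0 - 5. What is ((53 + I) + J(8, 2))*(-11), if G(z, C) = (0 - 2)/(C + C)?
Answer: -24079/51 ≈ -472.14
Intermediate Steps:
J(D, g) = -10 (J(D, g) = 2*(0 - 5) = 2*(-5) = -10)
G(z, C) = -1/C (G(z, C) = -2*1/(2*C) = -1/C)
I = -4/51 (I = 1/(-13 - 1/(-4)) = 1/(-13 - 1*(-¼)) = 1/(-13 + ¼) = 1/(-51/4) = -4/51 ≈ -0.078431)
((53 + I) + J(8, 2))*(-11) = ((53 - 4/51) - 10)*(-11) = (2699/51 - 10)*(-11) = (2189/51)*(-11) = -24079/51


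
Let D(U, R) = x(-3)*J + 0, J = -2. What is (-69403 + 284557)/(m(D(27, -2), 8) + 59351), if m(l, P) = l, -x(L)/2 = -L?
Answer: 215154/59363 ≈ 3.6244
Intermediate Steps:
x(L) = 2*L (x(L) = -(-2)*L = 2*L)
D(U, R) = 12 (D(U, R) = (2*(-3))*(-2) + 0 = -6*(-2) + 0 = 12 + 0 = 12)
(-69403 + 284557)/(m(D(27, -2), 8) + 59351) = (-69403 + 284557)/(12 + 59351) = 215154/59363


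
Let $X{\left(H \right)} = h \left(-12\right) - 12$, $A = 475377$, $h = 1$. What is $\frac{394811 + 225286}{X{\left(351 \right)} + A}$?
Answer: $\frac{206699}{158451} \approx 1.3045$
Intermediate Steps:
$X{\left(H \right)} = -24$ ($X{\left(H \right)} = 1 \left(-12\right) - 12 = -12 - 12 = -24$)
$\frac{394811 + 225286}{X{\left(351 \right)} + A} = \frac{394811 + 225286}{-24 + 475377} = \frac{620097}{475353} = 620097 \cdot \frac{1}{475353} = \frac{206699}{158451}$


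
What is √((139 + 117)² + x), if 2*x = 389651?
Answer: 7*√21254/2 ≈ 510.26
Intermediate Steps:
x = 389651/2 (x = (½)*389651 = 389651/2 ≈ 1.9483e+5)
√((139 + 117)² + x) = √((139 + 117)² + 389651/2) = √(256² + 389651/2) = √(65536 + 389651/2) = √(520723/2) = 7*√21254/2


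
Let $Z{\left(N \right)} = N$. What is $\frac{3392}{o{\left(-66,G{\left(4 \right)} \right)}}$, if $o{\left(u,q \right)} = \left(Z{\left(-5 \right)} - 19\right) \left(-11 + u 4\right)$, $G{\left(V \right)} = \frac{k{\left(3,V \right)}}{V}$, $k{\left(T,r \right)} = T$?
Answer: $\frac{424}{825} \approx 0.51394$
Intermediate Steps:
$G{\left(V \right)} = \frac{3}{V}$
$o{\left(u,q \right)} = 264 - 96 u$ ($o{\left(u,q \right)} = \left(-5 - 19\right) \left(-11 + u 4\right) = - 24 \left(-11 + 4 u\right) = 264 - 96 u$)
$\frac{3392}{o{\left(-66,G{\left(4 \right)} \right)}} = \frac{3392}{264 - -6336} = \frac{3392}{264 + 6336} = \frac{3392}{6600} = 3392 \cdot \frac{1}{6600} = \frac{424}{825}$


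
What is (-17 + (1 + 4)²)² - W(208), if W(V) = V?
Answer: -144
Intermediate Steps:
(-17 + (1 + 4)²)² - W(208) = (-17 + (1 + 4)²)² - 1*208 = (-17 + 5²)² - 208 = (-17 + 25)² - 208 = 8² - 208 = 64 - 208 = -144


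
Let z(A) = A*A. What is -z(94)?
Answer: -8836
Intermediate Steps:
z(A) = A²
-z(94) = -1*94² = -1*8836 = -8836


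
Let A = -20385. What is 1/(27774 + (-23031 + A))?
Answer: -1/15642 ≈ -6.3930e-5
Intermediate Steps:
1/(27774 + (-23031 + A)) = 1/(27774 + (-23031 - 20385)) = 1/(27774 - 43416) = 1/(-15642) = -1/15642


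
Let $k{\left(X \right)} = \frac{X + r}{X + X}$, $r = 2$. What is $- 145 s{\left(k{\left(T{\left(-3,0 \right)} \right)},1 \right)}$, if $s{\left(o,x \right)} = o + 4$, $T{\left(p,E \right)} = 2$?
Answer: $-725$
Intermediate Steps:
$k{\left(X \right)} = \frac{2 + X}{2 X}$ ($k{\left(X \right)} = \frac{X + 2}{X + X} = \frac{2 + X}{2 X}$)
$s{\left(o,x \right)} = 4 + o$
$- 145 s{\left(k{\left(T{\left(-3,0 \right)} \right)},1 \right)} = - 145 \left(4 + \frac{2 + 2}{2 \cdot 2}\right) = - 145 \left(4 + \frac{1}{2} \cdot \frac{1}{2} \cdot 4\right) = - 145 \left(4 + 1\right) = \left(-145\right) 5 = -725$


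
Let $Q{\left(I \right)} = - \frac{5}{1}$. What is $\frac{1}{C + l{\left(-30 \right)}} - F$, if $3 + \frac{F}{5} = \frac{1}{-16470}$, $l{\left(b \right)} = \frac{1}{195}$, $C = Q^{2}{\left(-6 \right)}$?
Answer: $\frac{120785183}{8030772} \approx 15.04$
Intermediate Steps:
$Q{\left(I \right)} = -5$ ($Q{\left(I \right)} = \left(-5\right) 1 = -5$)
$C = 25$ ($C = \left(-5\right)^{2} = 25$)
$l{\left(b \right)} = \frac{1}{195}$
$F = - \frac{49411}{3294}$ ($F = -15 + \frac{5}{-16470} = -15 + 5 \left(- \frac{1}{16470}\right) = -15 - \frac{1}{3294} = - \frac{49411}{3294} \approx -15.0$)
$\frac{1}{C + l{\left(-30 \right)}} - F = \frac{1}{25 + \frac{1}{195}} - - \frac{49411}{3294} = \frac{1}{\frac{4876}{195}} + \frac{49411}{3294} = \frac{195}{4876} + \frac{49411}{3294} = \frac{120785183}{8030772}$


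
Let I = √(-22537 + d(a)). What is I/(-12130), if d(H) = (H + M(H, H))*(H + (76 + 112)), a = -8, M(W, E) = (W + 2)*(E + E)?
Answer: -I*√6697/12130 ≈ -0.0067465*I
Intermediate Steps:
M(W, E) = 2*E*(2 + W) (M(W, E) = (2 + W)*(2*E) = 2*E*(2 + W))
d(H) = (188 + H)*(H + 2*H*(2 + H)) (d(H) = (H + 2*H*(2 + H))*(H + (76 + 112)) = (H + 2*H*(2 + H))*(H + 188) = (H + 2*H*(2 + H))*(188 + H) = (188 + H)*(H + 2*H*(2 + H)))
I = I*√6697 (I = √(-22537 - 8*(940 + 2*(-8)² + 381*(-8))) = √(-22537 - 8*(940 + 2*64 - 3048)) = √(-22537 - 8*(940 + 128 - 3048)) = √(-22537 - 8*(-1980)) = √(-22537 + 15840) = √(-6697) = I*√6697 ≈ 81.835*I)
I/(-12130) = (I*√6697)/(-12130) = (I*√6697)*(-1/12130) = -I*√6697/12130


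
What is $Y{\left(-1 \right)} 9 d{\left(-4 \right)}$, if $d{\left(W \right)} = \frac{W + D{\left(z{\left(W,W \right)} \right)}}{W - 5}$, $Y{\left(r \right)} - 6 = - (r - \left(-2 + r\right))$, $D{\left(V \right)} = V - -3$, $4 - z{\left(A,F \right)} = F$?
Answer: $-28$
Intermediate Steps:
$z{\left(A,F \right)} = 4 - F$
$D{\left(V \right)} = 3 + V$ ($D{\left(V \right)} = V + 3 = 3 + V$)
$Y{\left(r \right)} = 4$ ($Y{\left(r \right)} = 6 - \left(r - \left(-2 + r\right)\right) = 6 - 2 = 4$)
$d{\left(W \right)} = \frac{7}{-5 + W}$ ($d{\left(W \right)} = \frac{W + \left(3 - \left(-4 + W\right)\right)}{W - 5} = \frac{W - \left(-7 + W\right)}{-5 + W} = \frac{7}{-5 + W}$)
$Y{\left(-1 \right)} 9 d{\left(-4 \right)} = 4 \cdot 9 \frac{7}{-5 - 4} = 36 \frac{7}{-9} = 36 \cdot 7 \left(- \frac{1}{9}\right) = 36 \left(- \frac{7}{9}\right) = -28$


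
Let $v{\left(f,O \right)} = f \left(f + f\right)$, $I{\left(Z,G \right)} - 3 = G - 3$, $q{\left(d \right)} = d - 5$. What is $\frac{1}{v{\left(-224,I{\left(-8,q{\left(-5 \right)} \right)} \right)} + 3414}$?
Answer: $\frac{1}{103766} \approx 9.6371 \cdot 10^{-6}$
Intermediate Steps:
$q{\left(d \right)} = -5 + d$
$I{\left(Z,G \right)} = G$ ($I{\left(Z,G \right)} = 3 + \left(G - 3\right) = 3 + \left(-3 + G\right) = G$)
$v{\left(f,O \right)} = 2 f^{2}$ ($v{\left(f,O \right)} = f 2 f = 2 f^{2}$)
$\frac{1}{v{\left(-224,I{\left(-8,q{\left(-5 \right)} \right)} \right)} + 3414} = \frac{1}{2 \left(-224\right)^{2} + 3414} = \frac{1}{2 \cdot 50176 + 3414} = \frac{1}{100352 + 3414} = \frac{1}{103766}$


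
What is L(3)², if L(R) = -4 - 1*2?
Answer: 36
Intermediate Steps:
L(R) = -6 (L(R) = -4 - 2 = -6)
L(3)² = (-6)² = 36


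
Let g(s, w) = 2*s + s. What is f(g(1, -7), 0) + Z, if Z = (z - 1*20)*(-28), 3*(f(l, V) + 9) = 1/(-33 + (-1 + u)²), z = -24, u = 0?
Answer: 117407/96 ≈ 1223.0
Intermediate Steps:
g(s, w) = 3*s
f(l, V) = -865/96 (f(l, V) = -9 + 1/(3*(-33 + (-1 + 0)²)) = -9 + 1/(3*(-33 + (-1)²)) = -9 + 1/(3*(-33 + 1)) = -9 + (⅓)/(-32) = -9 + (⅓)*(-1/32) = -9 - 1/96 = -865/96)
Z = 1232 (Z = (-24 - 1*20)*(-28) = (-24 - 20)*(-28) = -44*(-28) = 1232)
f(g(1, -7), 0) + Z = -865/96 + 1232 = 117407/96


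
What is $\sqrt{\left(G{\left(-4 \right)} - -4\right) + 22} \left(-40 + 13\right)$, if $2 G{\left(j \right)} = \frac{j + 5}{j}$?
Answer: $- \frac{81 \sqrt{46}}{4} \approx -137.34$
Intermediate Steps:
$G{\left(j \right)} = \frac{5 + j}{2 j}$ ($G{\left(j \right)} = \frac{\left(j + 5\right) \frac{1}{j}}{2} = \frac{\left(5 + j\right) \frac{1}{j}}{2} = \frac{\frac{1}{j} \left(5 + j\right)}{2} = \frac{5 + j}{2 j}$)
$\sqrt{\left(G{\left(-4 \right)} - -4\right) + 22} \left(-40 + 13\right) = \sqrt{\left(\frac{5 - 4}{2 \left(-4\right)} - -4\right) + 22} \left(-40 + 13\right) = \sqrt{\left(\frac{1}{2} \left(- \frac{1}{4}\right) 1 + 4\right) + 22} \left(-27\right) = \sqrt{\left(- \frac{1}{8} + 4\right) + 22} \left(-27\right) = \sqrt{\frac{31}{8} + 22} \left(-27\right) = \sqrt{\frac{207}{8}} \left(-27\right) = \frac{3 \sqrt{46}}{4} \left(-27\right) = - \frac{81 \sqrt{46}}{4}$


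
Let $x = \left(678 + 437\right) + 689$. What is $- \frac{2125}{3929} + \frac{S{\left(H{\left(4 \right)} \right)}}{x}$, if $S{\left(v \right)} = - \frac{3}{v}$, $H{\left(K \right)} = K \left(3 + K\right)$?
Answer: $- \frac{107349787}{198461648} \approx -0.54091$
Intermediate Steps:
$x = 1804$ ($x = 1115 + 689 = 1804$)
$- \frac{2125}{3929} + \frac{S{\left(H{\left(4 \right)} \right)}}{x} = - \frac{2125}{3929} + \frac{\left(-3\right) \frac{1}{4 \left(3 + 4\right)}}{1804} = \left(-2125\right) \frac{1}{3929} + - \frac{3}{4 \cdot 7} \cdot \frac{1}{1804} = - \frac{2125}{3929} + - \frac{3}{28} \cdot \frac{1}{1804} = - \frac{2125}{3929} + \left(-3\right) \frac{1}{28} \cdot \frac{1}{1804} = - \frac{2125}{3929} - \frac{3}{50512} = - \frac{107349787}{198461648}$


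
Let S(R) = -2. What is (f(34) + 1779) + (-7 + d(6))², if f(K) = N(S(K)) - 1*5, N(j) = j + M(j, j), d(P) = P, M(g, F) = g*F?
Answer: 1777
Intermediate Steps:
M(g, F) = F*g
N(j) = j + j² (N(j) = j + j*j = j + j²)
f(K) = -3 (f(K) = -2*(1 - 2) - 1*5 = -2*(-1) - 5 = 2 - 5 = -3)
(f(34) + 1779) + (-7 + d(6))² = (-3 + 1779) + (-7 + 6)² = 1776 + (-1)² = 1776 + 1 = 1777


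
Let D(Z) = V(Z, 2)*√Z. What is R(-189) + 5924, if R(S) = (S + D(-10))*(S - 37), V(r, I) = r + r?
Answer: 48638 + 4520*I*√10 ≈ 48638.0 + 14294.0*I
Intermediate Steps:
V(r, I) = 2*r
D(Z) = 2*Z^(3/2) (D(Z) = (2*Z)*√Z = 2*Z^(3/2))
R(S) = (-37 + S)*(S - 20*I*√10) (R(S) = (S + 2*(-10)^(3/2))*(S - 37) = (S + 2*(-10*I*√10))*(-37 + S) = (S - 20*I*√10)*(-37 + S) = (-37 + S)*(S - 20*I*√10))
R(-189) + 5924 = ((-189)² - 37*(-189) + 740*I*√10 - 20*I*(-189)*√10) + 5924 = (35721 + 6993 + 740*I*√10 + 3780*I*√10) + 5924 = (42714 + 4520*I*√10) + 5924 = 48638 + 4520*I*√10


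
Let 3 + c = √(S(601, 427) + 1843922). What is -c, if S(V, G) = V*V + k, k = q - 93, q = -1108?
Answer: 3 - 7*√44978 ≈ -1481.6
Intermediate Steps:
k = -1201 (k = -1108 - 93 = -1201)
S(V, G) = -1201 + V² (S(V, G) = V*V - 1201 = V² - 1201 = -1201 + V²)
c = -3 + 7*√44978 (c = -3 + √((-1201 + 601²) + 1843922) = -3 + √((-1201 + 361201) + 1843922) = -3 + √(360000 + 1843922) = -3 + √2203922 = -3 + 7*√44978 ≈ 1481.6)
-c = -(-3 + 7*√44978) = 3 - 7*√44978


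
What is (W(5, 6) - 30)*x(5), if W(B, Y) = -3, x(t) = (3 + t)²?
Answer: -2112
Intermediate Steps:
(W(5, 6) - 30)*x(5) = (-3 - 30)*(3 + 5)² = -33*8² = -33*64 = -2112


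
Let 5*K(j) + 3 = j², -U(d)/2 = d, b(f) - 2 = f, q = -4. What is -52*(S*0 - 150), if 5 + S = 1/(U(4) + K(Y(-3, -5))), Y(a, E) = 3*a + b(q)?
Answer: 7800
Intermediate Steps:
b(f) = 2 + f
U(d) = -2*d
Y(a, E) = -2 + 3*a (Y(a, E) = 3*a + (2 - 4) = 3*a - 2 = -2 + 3*a)
K(j) = -⅗ + j²/5
S = -385/78 (S = -5 + 1/(-2*4 + (-⅗ + (-2 + 3*(-3))²/5)) = -5 + 1/(-8 + (-⅗ + (-2 - 9)²/5)) = -5 + 1/(-8 + (-⅗ + (⅕)*(-11)²)) = -5 + 1/(-8 + (-⅗ + (⅕)*121)) = -5 + 1/(-8 + (-⅗ + 121/5)) = -5 + 1/(-8 + 118/5) = -5 + 1/(78/5) = -5 + 5/78 = -385/78 ≈ -4.9359)
-52*(S*0 - 150) = -52*(-385/78*0 - 150) = -52*(0 - 150) = -52*(-150) = 7800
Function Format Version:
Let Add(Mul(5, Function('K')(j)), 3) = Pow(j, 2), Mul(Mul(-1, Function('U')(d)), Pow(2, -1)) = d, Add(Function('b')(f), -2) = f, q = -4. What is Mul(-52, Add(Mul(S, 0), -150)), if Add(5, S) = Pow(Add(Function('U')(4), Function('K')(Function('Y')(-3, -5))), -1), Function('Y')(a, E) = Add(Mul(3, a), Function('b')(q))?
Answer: 7800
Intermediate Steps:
Function('b')(f) = Add(2, f)
Function('U')(d) = Mul(-2, d)
Function('Y')(a, E) = Add(-2, Mul(3, a)) (Function('Y')(a, E) = Add(Mul(3, a), Add(2, -4)) = Add(Mul(3, a), -2) = Add(-2, Mul(3, a)))
Function('K')(j) = Add(Rational(-3, 5), Mul(Rational(1, 5), Pow(j, 2)))
S = Rational(-385, 78) (S = Add(-5, Pow(Add(Mul(-2, 4), Add(Rational(-3, 5), Mul(Rational(1, 5), Pow(Add(-2, Mul(3, -3)), 2)))), -1)) = Add(-5, Pow(Add(-8, Add(Rational(-3, 5), Mul(Rational(1, 5), Pow(Add(-2, -9), 2)))), -1)) = Add(-5, Pow(Add(-8, Add(Rational(-3, 5), Mul(Rational(1, 5), Pow(-11, 2)))), -1)) = Add(-5, Pow(Add(-8, Add(Rational(-3, 5), Mul(Rational(1, 5), 121))), -1)) = Add(-5, Pow(Add(-8, Add(Rational(-3, 5), Rational(121, 5))), -1)) = Add(-5, Pow(Add(-8, Rational(118, 5)), -1)) = Add(-5, Pow(Rational(78, 5), -1)) = Add(-5, Rational(5, 78)) = Rational(-385, 78) ≈ -4.9359)
Mul(-52, Add(Mul(S, 0), -150)) = Mul(-52, Add(Mul(Rational(-385, 78), 0), -150)) = Mul(-52, Add(0, -150)) = Mul(-52, -150) = 7800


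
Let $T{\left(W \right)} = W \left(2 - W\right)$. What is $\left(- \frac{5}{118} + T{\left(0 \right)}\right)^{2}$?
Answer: $\frac{25}{13924} \approx 0.0017955$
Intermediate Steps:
$\left(- \frac{5}{118} + T{\left(0 \right)}\right)^{2} = \left(- \frac{5}{118} + 0 \left(2 - 0\right)\right)^{2} = \left(\left(-5\right) \frac{1}{118} + 0 \left(2 + 0\right)\right)^{2} = \left(- \frac{5}{118} + 0 \cdot 2\right)^{2} = \left(- \frac{5}{118} + 0\right)^{2} = \left(- \frac{5}{118}\right)^{2} = \frac{25}{13924}$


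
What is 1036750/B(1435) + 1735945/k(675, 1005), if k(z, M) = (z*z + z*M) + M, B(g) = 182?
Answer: 9054095198/1589007 ≈ 5698.0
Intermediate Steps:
k(z, M) = M + z² + M*z (k(z, M) = (z² + M*z) + M = M + z² + M*z)
1036750/B(1435) + 1735945/k(675, 1005) = 1036750/182 + 1735945/(1005 + 675² + 1005*675) = 1036750*(1/182) + 1735945/(1005 + 455625 + 678375) = 39875/7 + 1735945/1135005 = 39875/7 + 1735945*(1/1135005) = 39875/7 + 347189/227001 = 9054095198/1589007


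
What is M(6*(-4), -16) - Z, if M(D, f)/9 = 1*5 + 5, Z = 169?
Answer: -79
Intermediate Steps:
M(D, f) = 90 (M(D, f) = 9*(1*5 + 5) = 9*(5 + 5) = 9*10 = 90)
M(6*(-4), -16) - Z = 90 - 1*169 = 90 - 169 = -79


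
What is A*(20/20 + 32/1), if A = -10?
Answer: -330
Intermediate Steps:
A*(20/20 + 32/1) = -10*(20/20 + 32/1) = -10*(20*(1/20) + 32*1) = -10*(1 + 32) = -10*33 = -330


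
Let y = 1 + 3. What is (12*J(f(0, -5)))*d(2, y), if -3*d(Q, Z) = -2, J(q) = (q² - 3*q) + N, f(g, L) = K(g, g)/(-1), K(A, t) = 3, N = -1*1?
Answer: 136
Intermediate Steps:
N = -1
y = 4
f(g, L) = -3 (f(g, L) = 3/(-1) = 3*(-1) = -3)
J(q) = -1 + q² - 3*q (J(q) = (q² - 3*q) - 1 = -1 + q² - 3*q)
d(Q, Z) = ⅔ (d(Q, Z) = -⅓*(-2) = ⅔)
(12*J(f(0, -5)))*d(2, y) = (12*(-1 + (-3)² - 3*(-3)))*(⅔) = (12*(-1 + 9 + 9))*(⅔) = (12*17)*(⅔) = 204*(⅔) = 136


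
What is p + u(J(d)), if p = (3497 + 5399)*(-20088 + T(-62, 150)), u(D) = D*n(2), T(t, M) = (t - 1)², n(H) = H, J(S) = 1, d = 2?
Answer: -143394622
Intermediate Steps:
T(t, M) = (-1 + t)²
u(D) = 2*D (u(D) = D*2 = 2*D)
p = -143394624 (p = (3497 + 5399)*(-20088 + (-1 - 62)²) = 8896*(-20088 + (-63)²) = 8896*(-20088 + 3969) = 8896*(-16119) = -143394624)
p + u(J(d)) = -143394624 + 2*1 = -143394624 + 2 = -143394622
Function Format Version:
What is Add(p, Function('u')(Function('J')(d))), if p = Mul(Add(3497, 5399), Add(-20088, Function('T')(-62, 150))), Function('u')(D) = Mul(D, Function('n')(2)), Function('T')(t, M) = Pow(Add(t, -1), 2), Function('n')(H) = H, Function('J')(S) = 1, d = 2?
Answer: -143394622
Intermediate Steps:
Function('T')(t, M) = Pow(Add(-1, t), 2)
Function('u')(D) = Mul(2, D) (Function('u')(D) = Mul(D, 2) = Mul(2, D))
p = -143394624 (p = Mul(Add(3497, 5399), Add(-20088, Pow(Add(-1, -62), 2))) = Mul(8896, Add(-20088, Pow(-63, 2))) = Mul(8896, Add(-20088, 3969)) = Mul(8896, -16119) = -143394624)
Add(p, Function('u')(Function('J')(d))) = Add(-143394624, Mul(2, 1)) = Add(-143394624, 2) = -143394622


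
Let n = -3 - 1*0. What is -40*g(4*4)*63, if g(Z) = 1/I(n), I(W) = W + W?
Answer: 420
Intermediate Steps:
n = -3 (n = -3 + 0 = -3)
I(W) = 2*W
g(Z) = -⅙ (g(Z) = 1/(2*(-3)) = 1/(-6) = -⅙)
-40*g(4*4)*63 = -40*(-⅙)*63 = (20/3)*63 = 420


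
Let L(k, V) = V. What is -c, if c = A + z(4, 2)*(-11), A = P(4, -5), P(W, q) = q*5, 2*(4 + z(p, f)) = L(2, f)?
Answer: -8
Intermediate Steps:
z(p, f) = -4 + f/2
P(W, q) = 5*q
A = -25 (A = 5*(-5) = -25)
c = 8 (c = -25 + (-4 + (½)*2)*(-11) = -25 + (-4 + 1)*(-11) = -25 - 3*(-11) = -25 + 33 = 8)
-c = -1*8 = -8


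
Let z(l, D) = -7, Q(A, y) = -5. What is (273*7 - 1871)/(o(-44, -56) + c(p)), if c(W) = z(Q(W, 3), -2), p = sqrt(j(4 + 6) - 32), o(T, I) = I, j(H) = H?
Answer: -40/63 ≈ -0.63492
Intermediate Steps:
p = I*sqrt(22) (p = sqrt((4 + 6) - 32) = sqrt(10 - 32) = sqrt(-22) = I*sqrt(22) ≈ 4.6904*I)
c(W) = -7
(273*7 - 1871)/(o(-44, -56) + c(p)) = (273*7 - 1871)/(-56 - 7) = (1911 - 1871)/(-63) = 40*(-1/63) = -40/63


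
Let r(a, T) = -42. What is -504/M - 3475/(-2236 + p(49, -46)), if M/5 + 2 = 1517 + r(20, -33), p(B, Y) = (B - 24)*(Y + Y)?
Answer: 7769077/11135880 ≈ 0.69766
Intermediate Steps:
p(B, Y) = 2*Y*(-24 + B) (p(B, Y) = (-24 + B)*(2*Y) = 2*Y*(-24 + B))
M = 7365 (M = -10 + 5*(1517 - 42) = -10 + 5*1475 = -10 + 7375 = 7365)
-504/M - 3475/(-2236 + p(49, -46)) = -504/7365 - 3475/(-2236 + 2*(-46)*(-24 + 49)) = -504*1/7365 - 3475/(-2236 + 2*(-46)*25) = -168/2455 - 3475/(-2236 - 2300) = -168/2455 - 3475/(-4536) = -168/2455 - 3475*(-1/4536) = -168/2455 + 3475/4536 = 7769077/11135880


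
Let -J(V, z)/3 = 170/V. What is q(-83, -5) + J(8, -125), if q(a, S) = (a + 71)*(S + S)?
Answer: 225/4 ≈ 56.250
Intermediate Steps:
J(V, z) = -510/V
q(a, S) = 2*S*(71 + a) (q(a, S) = (71 + a)*(2*S) = 2*S*(71 + a))
q(-83, -5) + J(8, -125) = 2*(-5)*(71 - 83) - 510/8 = 2*(-5)*(-12) - 510*1/8 = 120 - 255/4 = 225/4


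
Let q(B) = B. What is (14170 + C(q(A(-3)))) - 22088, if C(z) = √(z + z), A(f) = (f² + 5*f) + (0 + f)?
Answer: -7918 + 3*I*√2 ≈ -7918.0 + 4.2426*I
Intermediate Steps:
A(f) = f² + 6*f (A(f) = (f² + 5*f) + f = f² + 6*f)
C(z) = √2*√z (C(z) = √(2*z) = √2*√z)
(14170 + C(q(A(-3)))) - 22088 = (14170 + √2*√(-3*(6 - 3))) - 22088 = (14170 + √2*√(-3*3)) - 22088 = (14170 + √2*√(-9)) - 22088 = (14170 + √2*(3*I)) - 22088 = (14170 + 3*I*√2) - 22088 = -7918 + 3*I*√2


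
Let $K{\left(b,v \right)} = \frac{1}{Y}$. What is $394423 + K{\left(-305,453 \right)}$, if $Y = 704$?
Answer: $\frac{277673793}{704} \approx 3.9442 \cdot 10^{5}$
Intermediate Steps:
$K{\left(b,v \right)} = \frac{1}{704}$
$394423 + K{\left(-305,453 \right)} = 394423 + \frac{1}{704} = \frac{277673793}{704}$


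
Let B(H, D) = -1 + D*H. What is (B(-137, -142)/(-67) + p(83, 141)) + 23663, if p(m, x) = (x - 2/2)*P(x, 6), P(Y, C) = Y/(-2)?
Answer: 904678/67 ≈ 13503.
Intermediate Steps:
P(Y, C) = -Y/2 (P(Y, C) = Y*(-½) = -Y/2)
p(m, x) = -x*(-1 + x)/2 (p(m, x) = (x - 2/2)*(-x/2) = (x - 2*½)*(-x/2) = (x - 1)*(-x/2) = (-1 + x)*(-x/2) = -x*(-1 + x)/2)
(B(-137, -142)/(-67) + p(83, 141)) + 23663 = ((-1 - 142*(-137))/(-67) + (½)*141*(1 - 1*141)) + 23663 = ((-1 + 19454)*(-1/67) + (½)*141*(1 - 141)) + 23663 = (19453*(-1/67) + (½)*141*(-140)) + 23663 = (-19453/67 - 9870) + 23663 = -680743/67 + 23663 = 904678/67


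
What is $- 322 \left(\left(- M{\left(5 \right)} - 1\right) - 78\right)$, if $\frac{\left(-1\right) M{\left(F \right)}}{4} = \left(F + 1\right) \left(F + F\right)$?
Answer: $-51842$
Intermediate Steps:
$M{\left(F \right)} = - 8 F \left(1 + F\right)$ ($M{\left(F \right)} = - 4 \left(F + 1\right) \left(F + F\right) = - 4 \left(1 + F\right) 2 F = - 4 \cdot 2 F \left(1 + F\right) = - 8 F \left(1 + F\right)$)
$- 322 \left(\left(- M{\left(5 \right)} - 1\right) - 78\right) = - 322 \left(\left(- \left(-8\right) 5 \left(1 + 5\right) - 1\right) - 78\right) = - 322 \left(\left(- \left(-8\right) 5 \cdot 6 - 1\right) - 78\right) = - 322 \left(\left(\left(-1\right) \left(-240\right) - 1\right) - 78\right) = - 322 \left(\left(240 - 1\right) - 78\right) = - 322 \left(239 - 78\right) = \left(-322\right) 161 = -51842$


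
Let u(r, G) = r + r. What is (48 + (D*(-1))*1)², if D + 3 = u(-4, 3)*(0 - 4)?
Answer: 361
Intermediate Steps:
u(r, G) = 2*r
D = 29 (D = -3 + (2*(-4))*(0 - 4) = -3 - 8*(-4) = -3 + 32 = 29)
(48 + (D*(-1))*1)² = (48 + (29*(-1))*1)² = (48 - 29*1)² = (48 - 29)² = 19² = 361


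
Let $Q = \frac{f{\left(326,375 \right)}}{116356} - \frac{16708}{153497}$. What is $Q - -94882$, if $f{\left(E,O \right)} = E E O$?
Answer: $\frac{425184035528869}{4465074233} \approx 95224.0$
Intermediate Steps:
$f{\left(E,O \right)} = O E^{2}$ ($f{\left(E,O \right)} = E^{2} O = O E^{2}$)
$Q = \frac{1528862153363}{4465074233}$ ($Q = \frac{375 \cdot 326^{2}}{116356} - \frac{16708}{153497} = 375 \cdot 106276 \cdot \frac{1}{116356} - \frac{16708}{153497} = 39853500 \cdot \frac{1}{116356} - \frac{16708}{153497} = \frac{9963375}{29089} - \frac{16708}{153497} = \frac{1528862153363}{4465074233} \approx 342.4$)
$Q - -94882 = \frac{1528862153363}{4465074233} - -94882 = \frac{1528862153363}{4465074233} + 94882 = \frac{425184035528869}{4465074233}$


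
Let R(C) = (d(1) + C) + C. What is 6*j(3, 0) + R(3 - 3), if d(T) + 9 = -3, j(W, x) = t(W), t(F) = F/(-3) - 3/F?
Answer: -24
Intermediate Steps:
t(F) = -3/F - F/3 (t(F) = F*(-1/3) - 3/F = -F/3 - 3/F = -3/F - F/3)
j(W, x) = -3/W - W/3
d(T) = -12 (d(T) = -9 - 3 = -12)
R(C) = -12 + 2*C (R(C) = (-12 + C) + C = -12 + 2*C)
6*j(3, 0) + R(3 - 3) = 6*(-3/3 - 1/3*3) + (-12 + 2*(3 - 3)) = 6*(-3*1/3 - 1) + (-12 + 2*0) = 6*(-1 - 1) + (-12 + 0) = 6*(-2) - 12 = -12 - 12 = -24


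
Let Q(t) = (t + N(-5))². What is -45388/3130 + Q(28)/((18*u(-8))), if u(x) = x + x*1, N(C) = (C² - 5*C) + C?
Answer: -14875757/450720 ≈ -33.004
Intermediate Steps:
N(C) = C² - 4*C
Q(t) = (45 + t)² (Q(t) = (t - 5*(-4 - 5))² = (t - 5*(-9))² = (t + 45)² = (45 + t)²)
u(x) = 2*x (u(x) = x + x = 2*x)
-45388/3130 + Q(28)/((18*u(-8))) = -45388/3130 + (45 + 28)²/((18*(2*(-8)))) = -45388*1/3130 + 73²/((18*(-16))) = -22694/1565 + 5329/(-288) = -22694/1565 + 5329*(-1/288) = -22694/1565 - 5329/288 = -14875757/450720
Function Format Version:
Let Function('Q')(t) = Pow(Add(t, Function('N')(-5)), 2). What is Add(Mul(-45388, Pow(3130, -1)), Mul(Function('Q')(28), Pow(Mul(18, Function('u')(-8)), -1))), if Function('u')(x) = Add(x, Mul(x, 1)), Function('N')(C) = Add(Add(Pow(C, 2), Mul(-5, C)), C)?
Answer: Rational(-14875757, 450720) ≈ -33.004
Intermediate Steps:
Function('N')(C) = Add(Pow(C, 2), Mul(-4, C))
Function('Q')(t) = Pow(Add(45, t), 2) (Function('Q')(t) = Pow(Add(t, Mul(-5, Add(-4, -5))), 2) = Pow(Add(t, Mul(-5, -9)), 2) = Pow(Add(t, 45), 2) = Pow(Add(45, t), 2))
Function('u')(x) = Mul(2, x) (Function('u')(x) = Add(x, x) = Mul(2, x))
Add(Mul(-45388, Pow(3130, -1)), Mul(Function('Q')(28), Pow(Mul(18, Function('u')(-8)), -1))) = Add(Mul(-45388, Pow(3130, -1)), Mul(Pow(Add(45, 28), 2), Pow(Mul(18, Mul(2, -8)), -1))) = Add(Mul(-45388, Rational(1, 3130)), Mul(Pow(73, 2), Pow(Mul(18, -16), -1))) = Add(Rational(-22694, 1565), Mul(5329, Pow(-288, -1))) = Add(Rational(-22694, 1565), Mul(5329, Rational(-1, 288))) = Add(Rational(-22694, 1565), Rational(-5329, 288)) = Rational(-14875757, 450720)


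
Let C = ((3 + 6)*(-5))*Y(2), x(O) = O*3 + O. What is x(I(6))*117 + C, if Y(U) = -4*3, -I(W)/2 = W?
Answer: -5076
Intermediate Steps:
I(W) = -2*W
x(O) = 4*O (x(O) = 3*O + O = 4*O)
Y(U) = -12
C = 540 (C = ((3 + 6)*(-5))*(-12) = (9*(-5))*(-12) = -45*(-12) = 540)
x(I(6))*117 + C = (4*(-2*6))*117 + 540 = (4*(-12))*117 + 540 = -48*117 + 540 = -5616 + 540 = -5076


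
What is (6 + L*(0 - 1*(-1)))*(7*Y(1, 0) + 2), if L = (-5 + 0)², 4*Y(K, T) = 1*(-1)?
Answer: 31/4 ≈ 7.7500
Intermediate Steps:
Y(K, T) = -¼ (Y(K, T) = (1*(-1))/4 = (¼)*(-1) = -¼)
L = 25 (L = (-5)² = 25)
(6 + L*(0 - 1*(-1)))*(7*Y(1, 0) + 2) = (6 + 25*(0 - 1*(-1)))*(7*(-¼) + 2) = (6 + 25*(0 + 1))*(-7/4 + 2) = (6 + 25*1)*(¼) = (6 + 25)*(¼) = 31*(¼) = 31/4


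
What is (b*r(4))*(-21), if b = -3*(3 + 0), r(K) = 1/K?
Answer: 189/4 ≈ 47.250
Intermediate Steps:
b = -9 (b = -3*3 = -9)
(b*r(4))*(-21) = -9/4*(-21) = 189/4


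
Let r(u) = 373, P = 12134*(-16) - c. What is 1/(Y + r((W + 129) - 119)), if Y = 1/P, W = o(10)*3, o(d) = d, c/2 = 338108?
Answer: 870360/324644279 ≈ 0.0026810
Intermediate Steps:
c = 676216 (c = 2*338108 = 676216)
W = 30 (W = 10*3 = 30)
P = -870360 (P = 12134*(-16) - 1*676216 = -194144 - 676216 = -870360)
Y = -1/870360 (Y = 1/(-870360) = -1/870360 ≈ -1.1490e-6)
1/(Y + r((W + 129) - 119)) = 1/(-1/870360 + 373) = 1/(324644279/870360) = 870360/324644279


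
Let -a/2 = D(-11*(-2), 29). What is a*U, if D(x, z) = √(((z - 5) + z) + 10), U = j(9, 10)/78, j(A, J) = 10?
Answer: -10*√7/13 ≈ -2.0352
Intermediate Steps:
U = 5/39 (U = 10/78 = 10*(1/78) = 5/39 ≈ 0.12821)
D(x, z) = √(5 + 2*z) (D(x, z) = √(((-5 + z) + z) + 10) = √((-5 + 2*z) + 10) = √(5 + 2*z))
a = -6*√7 (a = -2*√(5 + 2*29) = -2*√(5 + 58) = -6*√7 ≈ -15.875)
a*U = -6*√7*(5/39) = -10*√7/13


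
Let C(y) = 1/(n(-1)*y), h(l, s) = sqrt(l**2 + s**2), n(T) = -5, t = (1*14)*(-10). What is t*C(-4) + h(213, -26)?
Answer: -7 + sqrt(46045) ≈ 207.58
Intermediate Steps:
t = -140 (t = 14*(-10) = -140)
C(y) = -1/(5*y) (C(y) = 1/((-5)*y) = -1/(5*y))
t*C(-4) + h(213, -26) = -(-28)/(-4) + sqrt(213**2 + (-26)**2) = -(-28)*(-1)/4 + sqrt(45369 + 676) = -140*1/20 + sqrt(46045) = -7 + sqrt(46045)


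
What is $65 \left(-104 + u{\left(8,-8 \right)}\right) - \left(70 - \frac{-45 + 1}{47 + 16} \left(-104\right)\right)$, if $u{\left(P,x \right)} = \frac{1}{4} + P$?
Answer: $- \frac{1567721}{252} \approx -6221.1$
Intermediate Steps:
$u{\left(P,x \right)} = \frac{1}{4} + P$
$65 \left(-104 + u{\left(8,-8 \right)}\right) - \left(70 - \frac{-45 + 1}{47 + 16} \left(-104\right)\right) = 65 \left(-104 + \left(\frac{1}{4} + 8\right)\right) - \left(70 - \frac{-45 + 1}{47 + 16} \left(-104\right)\right) = 65 \left(-104 + \frac{33}{4}\right) - \left(70 - - \frac{44}{63} \left(-104\right)\right) = 65 \left(- \frac{383}{4}\right) - \left(70 - \left(-44\right) \frac{1}{63} \left(-104\right)\right) = - \frac{24895}{4} - - \frac{166}{63} = - \frac{24895}{4} + \left(-70 + \frac{4576}{63}\right) = - \frac{24895}{4} + \frac{166}{63} = - \frac{1567721}{252}$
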